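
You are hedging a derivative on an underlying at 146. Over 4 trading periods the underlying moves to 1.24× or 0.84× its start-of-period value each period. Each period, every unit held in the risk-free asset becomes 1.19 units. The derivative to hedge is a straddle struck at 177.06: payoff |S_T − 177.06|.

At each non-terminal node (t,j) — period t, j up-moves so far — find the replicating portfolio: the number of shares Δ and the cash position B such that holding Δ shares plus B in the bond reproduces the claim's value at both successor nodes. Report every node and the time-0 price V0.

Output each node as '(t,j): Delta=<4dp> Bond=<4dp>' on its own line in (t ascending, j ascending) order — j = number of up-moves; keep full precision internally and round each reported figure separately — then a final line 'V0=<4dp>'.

(0,0): Delta=0.8472 Bond=-64.1425
(1,0): Delta=0.2513 Bond=-3.2553
(1,1): Delta=0.9048 Bond=-86.7687
(2,0): Delta=-1.0000 Bond=125.0335
(2,1): Delta=0.3724 Bond=-22.2892
(2,2): Delta=0.9563 Bond=-114.8213
(3,0): Delta=-1.0000 Bond=148.7899
(3,1): Delta=-1.0000 Bond=148.7899
(3,2): Delta=0.5052 Bond=-51.5690
(3,3): Delta=1.0000 Bond=-148.7899
V0=59.5425

Risk-neutral probability p* = (R−d)/(u−d) = (1.19−0.84)/(1.24−0.84) = 0.8750.
At expiry t=4: V(4,0)=104.3708, V(4,1)=69.7569, V(4,2)=18.6601, V(4,3)=56.7684, V(4,4)=168.1152
Node (3,0) S=86.5348: V=(p*·69.7569+(1−p*)·104.3708)/1.19=62.2551; Δ=(69.7569−104.3708)/(107.3031−72.6892)=-1.0000; B=V−Δ·S=148.7899
Node (3,1) S=127.7418: V=(p*·18.6601+(1−p*)·69.7569)/1.19=21.0481; Δ=(18.6601−69.7569)/(158.3999−107.3031)=-1.0000; B=V−Δ·S=148.7899
Node (3,2) S=188.5713: V=(p*·56.7684+(1−p*)·18.6601)/1.19=43.7015; Δ=(56.7684−18.6601)/(233.8284−158.3999)=0.5052; B=V−Δ·S=-51.5690
Node (3,3) S=278.3671: V=(p*·168.1152+(1−p*)·56.7684)/1.19=129.5772; Δ=(168.1152−56.7684)/(345.1752−233.8284)=1.0000; B=V−Δ·S=-148.7899
Node (2,0) S=103.0176: V=(p*·21.0481+(1−p*)·62.2551)/1.19=22.0159; Δ=(21.0481−62.2551)/(127.7418−86.5348)=-1.0000; B=V−Δ·S=125.0335
Node (2,1) S=152.0736: V=(p*·43.7015+(1−p*)·21.0481)/1.19=34.3444; Δ=(43.7015−21.0481)/(188.5713−127.7418)=0.3724; B=V−Δ·S=-22.2892
Node (2,2) S=224.4896: V=(p*·129.5772+(1−p*)·43.7015)/1.19=99.8678; Δ=(129.5772−43.7015)/(278.3671−188.5713)=0.9563; B=V−Δ·S=-114.8213
Node (1,0) S=122.6400: V=(p*·34.3444+(1−p*)·22.0159)/1.19=27.5659; Δ=(34.3444−22.0159)/(152.0736−103.0176)=0.2513; B=V−Δ·S=-3.2553
Node (1,1) S=181.0400: V=(p*·99.8678+(1−p*)·34.3444)/1.19=77.0398; Δ=(99.8678−34.3444)/(224.4896−152.0736)=0.9048; B=V−Δ·S=-86.7687
Node (0,0) S=146.0000: V=(p*·77.0398+(1−p*)·27.5659)/1.19=59.5425; Δ=(77.0398−27.5659)/(181.0400−122.6400)=0.8472; B=V−Δ·S=-64.1425
Self-financing check: at every node Δ·S+B equals the discounted successor values.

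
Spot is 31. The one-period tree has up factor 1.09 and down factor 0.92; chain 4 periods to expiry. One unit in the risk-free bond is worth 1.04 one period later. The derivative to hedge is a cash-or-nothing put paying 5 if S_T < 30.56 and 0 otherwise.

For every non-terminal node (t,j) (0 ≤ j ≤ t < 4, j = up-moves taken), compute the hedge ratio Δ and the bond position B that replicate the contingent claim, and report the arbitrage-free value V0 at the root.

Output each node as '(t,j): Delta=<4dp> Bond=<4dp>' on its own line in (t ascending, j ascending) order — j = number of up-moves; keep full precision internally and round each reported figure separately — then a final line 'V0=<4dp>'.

(0,0): Delta=-0.1545 Bond=5.1288
(1,0): Delta=-0.3959 Bond=12.2185
(1,1): Delta=-0.0696 Bond=2.4654
(2,0): Delta=-0.7608 Bond=22.2821
(2,1): Delta=-0.2676 Bond=8.7177
(2,2): Delta=0.0000 Bond=0.0000
(3,0): Delta=0.0000 Bond=4.8077
(3,1): Delta=-1.0284 Bond=30.8258
(3,2): Delta=0.0000 Bond=0.0000
(3,3): Delta=0.0000 Bond=0.0000
V0=0.3390

No-arbitrage ⇒ martingale measure with p* = (R−d)/(u−d) = 0.7059.
Terminal payoffs: V(4,0)=5.0000, V(4,1)=5.0000, V(4,2)=0.0000, V(4,3)=0.0000, V(4,4)=0.0000
(3,0): S=24.1393. Δ = (V_up−V_dn)/(S_up−S_dn) = (5.0000−5.0000)/(26.3119−22.2082) = 0.0000. V = [p*·5.0000 + (1−p*)·5.0000]/1.04 = 4.8077. B = V − Δ·S = 4.8077.
(3,1): S=28.5999. Δ = (V_up−V_dn)/(S_up−S_dn) = (0.0000−5.0000)/(31.1738−26.3119) = -1.0284. V = [p*·0.0000 + (1−p*)·5.0000]/1.04 = 1.4140. B = V − Δ·S = 30.8258.
(3,2): S=33.8846. Δ = (V_up−V_dn)/(S_up−S_dn) = (0.0000−0.0000)/(36.9342−31.1738) = 0.0000. V = [p*·0.0000 + (1−p*)·0.0000]/1.04 = 0.0000. B = V − Δ·S = 0.0000.
(3,3): S=40.1459. Δ = (V_up−V_dn)/(S_up−S_dn) = (0.0000−0.0000)/(43.7590−36.9342) = 0.0000. V = [p*·0.0000 + (1−p*)·0.0000]/1.04 = 0.0000. B = V − Δ·S = 0.0000.
(2,0): S=26.2384. Δ = (V_up−V_dn)/(S_up−S_dn) = (1.4140−4.8077)/(28.5999−24.1393) = -0.7608. V = [p*·1.4140 + (1−p*)·4.8077]/1.04 = 2.3194. B = V − Δ·S = 22.2821.
(2,1): S=31.0868. Δ = (V_up−V_dn)/(S_up−S_dn) = (0.0000−1.4140)/(33.8846−28.5999) = -0.2676. V = [p*·0.0000 + (1−p*)·1.4140]/1.04 = 0.3999. B = V − Δ·S = 8.7177.
(2,2): S=36.8311. Δ = (V_up−V_dn)/(S_up−S_dn) = (0.0000−0.0000)/(40.1459−33.8846) = 0.0000. V = [p*·0.0000 + (1−p*)·0.0000]/1.04 = 0.0000. B = V − Δ·S = 0.0000.
(1,0): S=28.5200. Δ = (V_up−V_dn)/(S_up−S_dn) = (0.3999−2.3194)/(31.0868−26.2384) = -0.3959. V = [p*·0.3999 + (1−p*)·2.3194]/1.04 = 0.9274. B = V − Δ·S = 12.2185.
(1,1): S=33.7900. Δ = (V_up−V_dn)/(S_up−S_dn) = (0.0000−0.3999)/(36.8311−31.0868) = -0.0696. V = [p*·0.0000 + (1−p*)·0.3999]/1.04 = 0.1131. B = V − Δ·S = 2.4654.
(0,0): S=31.0000. Δ = (V_up−V_dn)/(S_up−S_dn) = (0.1131−0.9274)/(33.7900−28.5200) = -0.1545. V = [p*·0.1131 + (1−p*)·0.9274]/1.04 = 0.3390. B = V − Δ·S = 5.1288.
The time-0 hedge costs 0.3390, which is the no-arbitrage price.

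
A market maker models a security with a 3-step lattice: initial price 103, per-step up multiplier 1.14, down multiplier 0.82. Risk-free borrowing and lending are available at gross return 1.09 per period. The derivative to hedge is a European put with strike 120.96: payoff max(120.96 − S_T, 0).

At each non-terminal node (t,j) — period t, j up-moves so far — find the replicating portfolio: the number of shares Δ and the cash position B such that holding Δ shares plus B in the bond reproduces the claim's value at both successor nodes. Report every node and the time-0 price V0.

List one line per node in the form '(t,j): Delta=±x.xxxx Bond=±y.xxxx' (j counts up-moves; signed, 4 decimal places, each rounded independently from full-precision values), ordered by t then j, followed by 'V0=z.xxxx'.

Since d<R<u, set p* = (R−d)/(u−d) = 0.8438; price each node as the discounted p*-expectation of its children.
Terminal values V(3,·): V(3,0)=64.1691, V(3,1)=42.0068, V(3,2)=11.1958, V(3,3)=0.0000
(2,0): S=69.2572. Δ = (V_up−V_dn)/(S_up−S_dn) = (42.0068−64.1691)/(78.9532−56.7909) = -1.0000. V = [p*·42.0068 + (1−p*)·64.1691]/1.09 = 41.7153. B = V − Δ·S = 110.9725.
(2,1): S=96.2844. Δ = (V_up−V_dn)/(S_up−S_dn) = (11.1958−42.0068)/(109.7642−78.9532) = -1.0000. V = [p*·11.1958 + (1−p*)·42.0068]/1.09 = 14.6881. B = V − Δ·S = 110.9725.
(2,2): S=133.8588. Δ = (V_up−V_dn)/(S_up−S_dn) = (0.0000−11.1958)/(152.5990−109.7642) = -0.2614. V = [p*·0.0000 + (1−p*)·11.1958]/1.09 = 1.6049. B = V − Δ·S = 36.5917.
(1,0): S=84.4600. Δ = (V_up−V_dn)/(S_up−S_dn) = (14.6881−41.7153)/(96.2844−69.2572) = -1.0000. V = [p*·14.6881 + (1−p*)·41.7153]/1.09 = 17.3496. B = V − Δ·S = 101.8096.
(1,1): S=117.4200. Δ = (V_up−V_dn)/(S_up−S_dn) = (1.6049−14.6881)/(133.8588−96.2844) = -0.3482. V = [p*·1.6049 + (1−p*)·14.6881]/1.09 = 3.3478. B = V − Δ·S = 44.2328.
(0,0): S=103.0000. Δ = (V_up−V_dn)/(S_up−S_dn) = (3.3478−17.3496)/(117.4200−84.4600) = -0.4248. V = [p*·3.3478 + (1−p*)·17.3496]/1.09 = 5.0785. B = V − Δ·S = 48.8341.
Root portfolio cost Δ·103+B reproduces V0=5.0785.

(0,0): Delta=-0.4248 Bond=48.8341
(1,0): Delta=-1.0000 Bond=101.8096
(1,1): Delta=-0.3482 Bond=44.2328
(2,0): Delta=-1.0000 Bond=110.9725
(2,1): Delta=-1.0000 Bond=110.9725
(2,2): Delta=-0.2614 Bond=36.5917
V0=5.0785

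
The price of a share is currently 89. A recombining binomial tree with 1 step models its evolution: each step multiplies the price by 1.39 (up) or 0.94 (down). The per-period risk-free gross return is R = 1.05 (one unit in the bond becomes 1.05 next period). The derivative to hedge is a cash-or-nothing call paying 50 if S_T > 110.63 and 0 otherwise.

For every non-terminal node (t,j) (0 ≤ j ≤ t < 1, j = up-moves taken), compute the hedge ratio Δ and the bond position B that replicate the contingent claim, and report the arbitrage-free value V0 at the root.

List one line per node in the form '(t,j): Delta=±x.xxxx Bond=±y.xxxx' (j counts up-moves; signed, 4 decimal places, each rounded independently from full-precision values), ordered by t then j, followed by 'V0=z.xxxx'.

The replicating-portfolio and risk-neutral prices coincide; use p* = (1.05−0.94)/(1.39−0.94) = 0.2444 for the latter.
At expiry t=1: V(1,0)=0.0000, V(1,1)=50.0000
Node (0,0) S=89.0000: V=(p*·50.0000+(1−p*)·0.0000)/1.05=11.6402; Δ=(50.0000−0.0000)/(123.7100−83.6600)=1.2484; B=V−Δ·S=-99.4709
Each (Δ,B) replicates both successor values, so the strategy is self-financing and V0 is arbitrage-free.

(0,0): Delta=1.2484 Bond=-99.4709
V0=11.6402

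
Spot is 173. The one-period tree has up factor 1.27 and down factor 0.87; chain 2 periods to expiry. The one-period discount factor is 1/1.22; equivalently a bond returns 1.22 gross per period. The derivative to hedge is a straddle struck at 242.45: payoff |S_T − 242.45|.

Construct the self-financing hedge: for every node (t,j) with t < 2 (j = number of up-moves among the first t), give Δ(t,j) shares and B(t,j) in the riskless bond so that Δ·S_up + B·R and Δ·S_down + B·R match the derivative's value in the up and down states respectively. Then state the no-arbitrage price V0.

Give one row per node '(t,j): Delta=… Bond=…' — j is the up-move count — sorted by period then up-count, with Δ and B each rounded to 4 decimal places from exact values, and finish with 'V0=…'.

(0,0): Delta=-0.2417 Bond=69.3435
(1,0): Delta=-1.0000 Bond=198.7295
(1,1): Delta=-0.1675 Bond=68.2948
V0=27.5279

Under the risk-neutral measure, an up-move has probability p* = (R−d)/(u−d) = 0.8750 and values discount at R = 1.22.
Payoff layer (t=2): V(2,0)=111.5063, V(2,1)=51.3023, V(2,2)=36.5817
(1,0): S=150.5100. Δ = (V_up−V_dn)/(S_up−S_dn) = (51.3023−111.5063)/(191.1477−130.9437) = -1.0000. V = [p*·51.3023 + (1−p*)·111.5063]/1.22 = 48.2195. B = V − Δ·S = 198.7295.
(1,1): S=219.7100. Δ = (V_up−V_dn)/(S_up−S_dn) = (36.5817−51.3023)/(279.0317−191.1477) = -0.1675. V = [p*·36.5817 + (1−p*)·51.3023]/1.22 = 31.4933. B = V − Δ·S = 68.2948.
(0,0): S=173.0000. Δ = (V_up−V_dn)/(S_up−S_dn) = (31.4933−48.2195)/(219.7100−150.5100) = -0.2417. V = [p*·31.4933 + (1−p*)·48.2195]/1.22 = 27.5279. B = V − Δ·S = 69.3435.
The time-0 hedge costs 27.5279, which is the no-arbitrage price.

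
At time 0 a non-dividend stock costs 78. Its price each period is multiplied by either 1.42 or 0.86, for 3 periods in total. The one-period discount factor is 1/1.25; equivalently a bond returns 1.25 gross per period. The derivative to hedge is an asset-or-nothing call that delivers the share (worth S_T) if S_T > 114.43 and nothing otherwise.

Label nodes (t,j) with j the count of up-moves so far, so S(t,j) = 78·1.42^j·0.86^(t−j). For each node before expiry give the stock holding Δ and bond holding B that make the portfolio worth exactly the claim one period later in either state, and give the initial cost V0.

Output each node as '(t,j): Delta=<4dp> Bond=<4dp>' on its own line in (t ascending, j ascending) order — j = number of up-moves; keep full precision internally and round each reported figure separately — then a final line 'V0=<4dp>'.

The replicating-portfolio and risk-neutral prices coincide; use p* = (1.25−0.86)/(1.42−0.86) = 0.6964 for the latter.
Terminal values V(3,·): V(3,0)=0.0000, V(3,1)=0.0000, V(3,2)=135.2601, V(3,3)=223.3365
Node (2,0) S=57.6888: V=(p*·0.0000+(1−p*)·0.0000)/1.25=0.0000; Δ=(0.0000−0.0000)/(81.9181−49.6124)=0.0000; B=V−Δ·S=0.0000
Node (2,1) S=95.2536: V=(p*·135.2601+(1−p*)·0.0000)/1.25=75.3592; Δ=(135.2601−0.0000)/(135.2601−81.9181)=2.5357; B=V−Δ·S=-166.1767
Node (2,2) S=157.2792: V=(p*·223.3365+(1−p*)·135.2601)/1.25=157.2792; Δ=(223.3365−135.2601)/(223.3365−135.2601)=1.0000; B=V−Δ·S=0.0000
Node (1,0) S=67.0800: V=(p*·75.3592+(1−p*)·0.0000)/1.25=41.9858; Δ=(75.3592−0.0000)/(95.2536−57.6888)=2.0061; B=V−Δ·S=-92.5842
Node (1,1) S=110.7600: V=(p*·157.2792+(1−p*)·75.3592)/1.25=105.9285; Δ=(157.2792−75.3592)/(157.2792−95.2536)=1.3207; B=V−Δ·S=-40.3572
Node (0,0) S=78.0000: V=(p*·105.9285+(1−p*)·41.9858)/1.25=69.2139; Δ=(105.9285−41.9858)/(110.7600−67.0800)=1.4639; B=V−Δ·S=-44.9695
Each (Δ,B) replicates both successor values, so the strategy is self-financing and V0 is arbitrage-free.

(0,0): Delta=1.4639 Bond=-44.9695
(1,0): Delta=2.0061 Bond=-92.5842
(1,1): Delta=1.3207 Bond=-40.3572
(2,0): Delta=0.0000 Bond=0.0000
(2,1): Delta=2.5357 Bond=-166.1767
(2,2): Delta=1.0000 Bond=0.0000
V0=69.2139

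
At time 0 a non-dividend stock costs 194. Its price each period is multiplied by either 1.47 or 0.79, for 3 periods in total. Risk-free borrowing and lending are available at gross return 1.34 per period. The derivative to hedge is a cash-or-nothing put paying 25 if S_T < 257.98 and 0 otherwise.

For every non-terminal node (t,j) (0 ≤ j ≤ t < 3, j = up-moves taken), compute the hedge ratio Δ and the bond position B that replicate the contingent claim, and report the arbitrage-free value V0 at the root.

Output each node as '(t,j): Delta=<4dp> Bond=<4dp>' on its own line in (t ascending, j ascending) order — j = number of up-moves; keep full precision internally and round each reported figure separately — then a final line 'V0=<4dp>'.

(0,0): Delta=-0.0326 Bond=7.3260
(1,0): Delta=-0.1448 Bond=27.0058
(1,1): Delta=-0.0184 Bond=5.7540
(2,0): Delta=0.0000 Bond=18.6567
(2,1): Delta=-0.1632 Bond=40.3314
(2,2): Delta=0.0000 Bond=0.0000
V0=0.9940

Risk-neutral probability p* = (R−d)/(u−d) = (1.34−0.79)/(1.47−0.79) = 0.8088.
Terminal payoffs: V(3,0)=25.0000, V(3,1)=25.0000, V(3,2)=0.0000, V(3,3)=0.0000
(2,0): S=121.0754. Δ = (V_up−V_dn)/(S_up−S_dn) = (25.0000−25.0000)/(177.9808−95.6496) = 0.0000. V = [p*·25.0000 + (1−p*)·25.0000]/1.34 = 18.6567. B = V − Δ·S = 18.6567.
(2,1): S=225.2922. Δ = (V_up−V_dn)/(S_up−S_dn) = (0.0000−25.0000)/(331.1795−177.9808) = -0.1632. V = [p*·0.0000 + (1−p*)·25.0000]/1.34 = 3.5667. B = V − Δ·S = 40.3314.
(2,2): S=419.2146. Δ = (V_up−V_dn)/(S_up−S_dn) = (0.0000−0.0000)/(616.2455−331.1795) = 0.0000. V = [p*·0.0000 + (1−p*)·0.0000]/1.34 = 0.0000. B = V − Δ·S = 0.0000.
(1,0): S=153.2600. Δ = (V_up−V_dn)/(S_up−S_dn) = (3.5667−18.6567)/(225.2922−121.0754) = -0.1448. V = [p*·3.5667 + (1−p*)·18.6567]/1.34 = 4.8146. B = V − Δ·S = 27.0058.
(1,1): S=285.1800. Δ = (V_up−V_dn)/(S_up−S_dn) = (0.0000−3.5667)/(419.2146−225.2922) = -0.0184. V = [p*·0.0000 + (1−p*)·3.5667]/1.34 = 0.5089. B = V − Δ·S = 5.7540.
(0,0): S=194.0000. Δ = (V_up−V_dn)/(S_up−S_dn) = (0.5089−4.8146)/(285.1800−153.2600) = -0.0326. V = [p*·0.5089 + (1−p*)·4.8146]/1.34 = 0.9940. B = V − Δ·S = 7.3260.
Each (Δ,B) replicates both successor values, so the strategy is self-financing and V0 is arbitrage-free.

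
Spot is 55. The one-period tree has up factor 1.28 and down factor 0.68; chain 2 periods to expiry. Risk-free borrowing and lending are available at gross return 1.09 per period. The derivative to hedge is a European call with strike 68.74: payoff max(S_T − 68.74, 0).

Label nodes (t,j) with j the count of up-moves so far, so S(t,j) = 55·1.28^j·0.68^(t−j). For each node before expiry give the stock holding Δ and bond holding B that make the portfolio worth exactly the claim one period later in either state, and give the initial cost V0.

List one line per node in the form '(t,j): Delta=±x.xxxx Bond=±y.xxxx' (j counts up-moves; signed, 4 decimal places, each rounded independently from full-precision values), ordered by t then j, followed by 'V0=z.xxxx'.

(0,0): Delta=0.4060 Bond=-13.9310
(1,0): Delta=0.0000 Bond=0.0000
(1,1): Delta=0.5060 Bond=-22.2217
V0=8.3996

Since d<R<u, set p* = (R−d)/(u−d) = 0.6833; price each node as the discounted p*-expectation of its children.
At expiry t=2: V(2,0)=0.0000, V(2,1)=0.0000, V(2,2)=21.3720
  t=1,j=0: stock 37.4000 → up 47.8720 (V=0.0000), down 25.4320 (V=0.0000). Price 0.0000; hedge Δ=0.0000, bond B=0.0000.
  t=1,j=1: stock 70.4000 → up 90.1120 (V=21.3720), down 47.8720 (V=0.0000). Price 13.3983; hedge Δ=0.5060, bond B=-22.2217.
  t=0,j=0: stock 55.0000 → up 70.4000 (V=13.3983), down 37.4000 (V=0.0000). Price 8.3996; hedge Δ=0.4060, bond B=-13.9310.
Root portfolio cost Δ·55+B reproduces V0=8.3996.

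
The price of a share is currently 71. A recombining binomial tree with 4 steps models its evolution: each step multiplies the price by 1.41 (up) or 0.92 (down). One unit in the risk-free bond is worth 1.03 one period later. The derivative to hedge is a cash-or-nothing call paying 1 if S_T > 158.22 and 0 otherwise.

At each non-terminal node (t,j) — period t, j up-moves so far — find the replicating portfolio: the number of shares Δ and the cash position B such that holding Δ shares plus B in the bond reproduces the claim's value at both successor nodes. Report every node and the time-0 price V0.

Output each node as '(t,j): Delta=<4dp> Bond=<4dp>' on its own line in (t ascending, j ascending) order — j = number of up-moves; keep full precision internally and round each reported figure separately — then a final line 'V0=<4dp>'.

(0,0): Delta=0.0031 Bond=-0.1855
(1,0): Delta=0.0015 Bond=-0.0866
(1,1): Delta=0.0067 Bond=-0.5521
(2,0): Delta=0.0000 Bond=0.0000
(2,1): Delta=0.0048 Bond=-0.3973
(2,2): Delta=0.0109 Bond=-1.1609
(3,0): Delta=0.0000 Bond=0.0000
(3,1): Delta=0.0000 Bond=0.0000
(3,2): Delta=0.0157 Bond=-1.8229
(3,3): Delta=0.0000 Bond=0.9709
V0=0.0334

Since d<R<u, set p* = (R−d)/(u−d) = 0.2245; price each node as the discounted p*-expectation of its children.
Terminal payoffs: V(4,0)=0.0000, V(4,1)=0.0000, V(4,2)=0.0000, V(4,3)=1.0000, V(4,4)=1.0000
Node (3,0) S=55.2868: V=(p*·0.0000+(1−p*)·0.0000)/1.03=0.0000; Δ=(0.0000−0.0000)/(77.9545−50.8639)=0.0000; B=V−Δ·S=0.0000
Node (3,1) S=84.7331: V=(p*·0.0000+(1−p*)·0.0000)/1.03=0.0000; Δ=(0.0000−0.0000)/(119.4737−77.9545)=0.0000; B=V−Δ·S=0.0000
Node (3,2) S=129.8627: V=(p*·1.0000+(1−p*)·0.0000)/1.03=0.2180; Δ=(1.0000−0.0000)/(183.1064−119.4737)=0.0157; B=V−Δ·S=-1.8229
Node (3,3) S=199.0287: V=(p*·1.0000+(1−p*)·1.0000)/1.03=0.9709; Δ=(1.0000−1.0000)/(280.6305−183.1064)=0.0000; B=V−Δ·S=0.9709
Node (2,0) S=60.0944: V=(p*·0.0000+(1−p*)·0.0000)/1.03=0.0000; Δ=(0.0000−0.0000)/(84.7331−55.2868)=0.0000; B=V−Δ·S=0.0000
Node (2,1) S=92.1012: V=(p*·0.2180+(1−p*)·0.0000)/1.03=0.0475; Δ=(0.2180−0.0000)/(129.8627−84.7331)=0.0048; B=V−Δ·S=-0.3973
Node (2,2) S=141.1551: V=(p*·0.9709+(1−p*)·0.2180)/1.03=0.3757; Δ=(0.9709−0.2180)/(199.0287−129.8627)=0.0109; B=V−Δ·S=-1.1609
Node (1,0) S=65.3200: V=(p*·0.0475+(1−p*)·0.0000)/1.03=0.0104; Δ=(0.0475−0.0000)/(92.1012−60.0944)=0.0015; B=V−Δ·S=-0.0866
Node (1,1) S=100.1100: V=(p*·0.3757+(1−p*)·0.0475)/1.03=0.1177; Δ=(0.3757−0.0475)/(141.1551−92.1012)=0.0067; B=V−Δ·S=-0.5521
Node (0,0) S=71.0000: V=(p*·0.1177+(1−p*)·0.0104)/1.03=0.0334; Δ=(0.1177−0.0104)/(100.1100−65.3200)=0.0031; B=V−Δ·S=-0.1855
The time-0 hedge costs 0.0334, which is the no-arbitrage price.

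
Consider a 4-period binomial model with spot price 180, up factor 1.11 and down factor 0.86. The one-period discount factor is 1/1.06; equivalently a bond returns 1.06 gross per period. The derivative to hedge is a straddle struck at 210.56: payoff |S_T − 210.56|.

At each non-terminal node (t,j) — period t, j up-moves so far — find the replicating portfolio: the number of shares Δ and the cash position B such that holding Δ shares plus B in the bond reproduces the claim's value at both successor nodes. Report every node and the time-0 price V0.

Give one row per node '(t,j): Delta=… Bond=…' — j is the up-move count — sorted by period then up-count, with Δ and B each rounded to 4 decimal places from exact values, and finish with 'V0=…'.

Since d<R<u, set p* = (R−d)/(u−d) = 0.8000; price each node as the discounted p*-expectation of its children.
Terminal payoffs: V(4,0)=112.0985, V(4,1)=83.4760, V(4,2)=46.5330, V(4,3)=1.1493, V(4,4)=62.6927
  t=3,j=0: stock 114.4901 → up 127.0840 (V=83.4760), down 98.4615 (V=112.0985). Price 84.1514; hedge Δ=-1.0000, bond B=198.6415.
  t=3,j=1: stock 147.7721 → up 164.0270 (V=46.5330), down 127.0840 (V=83.4760). Price 50.8694; hedge Δ=-1.0000, bond B=198.6415.
  t=3,j=2: stock 190.7291 → up 211.7093 (V=1.1493), down 164.0270 (V=46.5330). Price 9.6472; hedge Δ=-0.9518, bond B=191.1820.
  t=3,j=3: stock 246.1736 → up 273.2527 (V=62.6927), down 211.7093 (V=1.1493). Price 47.5321; hedge Δ=1.0000, bond B=-198.6415.
  t=2,j=0: stock 133.1280 → up 147.7721 (V=50.8694), down 114.4901 (V=84.1514). Price 54.2697; hedge Δ=-1.0000, bond B=187.3977.
  t=2,j=1: stock 171.8280 → up 190.7291 (V=9.6472), down 147.7721 (V=50.8694). Price 16.8789; hedge Δ=-0.9596, bond B=181.7679.
  t=2,j=2: stock 221.7780 → up 246.1736 (V=47.5321), down 190.7291 (V=9.6472). Price 37.6935; hedge Δ=0.6833, bond B=-113.8460.
  t=1,j=0: stock 154.8000 → up 171.8280 (V=16.8789), down 133.1280 (V=54.2697). Price 22.9784; hedge Δ=-0.9662, bond B=172.5413.
  t=1,j=1: stock 199.8000 → up 221.7780 (V=37.6935), down 171.8280 (V=16.8789). Price 31.6326; hedge Δ=0.4167, bond B=-51.6257.
  t=0,j=0: stock 180.0000 → up 199.8000 (V=31.6326), down 154.8000 (V=22.9784). Price 28.2092; hedge Δ=0.1923, bond B=-6.4078.
Self-financing check: at every node Δ·S+B equals the discounted successor values.

(0,0): Delta=0.1923 Bond=-6.4078
(1,0): Delta=-0.9662 Bond=172.5413
(1,1): Delta=0.4167 Bond=-51.6257
(2,0): Delta=-1.0000 Bond=187.3977
(2,1): Delta=-0.9596 Bond=181.7679
(2,2): Delta=0.6833 Bond=-113.8460
(3,0): Delta=-1.0000 Bond=198.6415
(3,1): Delta=-1.0000 Bond=198.6415
(3,2): Delta=-0.9518 Bond=191.1820
(3,3): Delta=1.0000 Bond=-198.6415
V0=28.2092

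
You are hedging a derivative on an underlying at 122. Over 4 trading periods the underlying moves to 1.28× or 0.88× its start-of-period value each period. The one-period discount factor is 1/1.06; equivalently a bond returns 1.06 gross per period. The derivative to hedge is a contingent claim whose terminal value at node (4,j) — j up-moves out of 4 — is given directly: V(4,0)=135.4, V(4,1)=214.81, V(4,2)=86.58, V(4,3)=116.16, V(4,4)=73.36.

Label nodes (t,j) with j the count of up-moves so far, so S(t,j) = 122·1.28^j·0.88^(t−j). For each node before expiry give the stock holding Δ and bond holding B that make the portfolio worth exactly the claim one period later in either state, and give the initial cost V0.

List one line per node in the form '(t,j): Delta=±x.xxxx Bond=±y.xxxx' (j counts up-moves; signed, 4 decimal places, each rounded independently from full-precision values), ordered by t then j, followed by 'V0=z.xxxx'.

Since d<R<u, set p* = (R−d)/(u−d) = 0.4500; price each node as the discounted p*-expectation of its children.
Terminal payoffs: V(4,0)=135.4000, V(4,1)=214.8100, V(4,2)=86.5800, V(4,3)=116.1600, V(4,4)=73.3600
(3,0): S=83.1396. Δ = (V_up−V_dn)/(S_up−S_dn) = (214.8100−135.4000)/(106.4187−73.1628) = 2.3879. V = [p*·214.8100 + (1−p*)·135.4000]/1.06 = 161.4476. B = V − Δ·S = -37.0774.
(3,1): S=120.9303. Δ = (V_up−V_dn)/(S_up−S_dn) = (86.5800−214.8100)/(154.7908−106.4187) = -2.6509. V = [p*·86.5800 + (1−p*)·214.8100]/1.06 = 148.2137. B = V − Δ·S = 468.7887.
(3,2): S=175.8986. Δ = (V_up−V_dn)/(S_up−S_dn) = (116.1600−86.5800)/(225.1502−154.7908) = 0.4204. V = [p*·116.1600 + (1−p*)·86.5800]/1.06 = 94.2368. B = V − Δ·S = 20.2868.
(3,3): S=255.8525. Δ = (V_up−V_dn)/(S_up−S_dn) = (73.3600−116.1600)/(327.4913−225.1502) = -0.4182. V = [p*·73.3600 + (1−p*)·116.1600]/1.06 = 91.4151. B = V − Δ·S = 198.4151.
(2,0): S=94.4768. Δ = (V_up−V_dn)/(S_up−S_dn) = (148.2137−161.4476)/(120.9303−83.1396) = -0.3502. V = [p*·148.2137 + (1−p*)·161.4476]/1.06 = 146.6909. B = V − Δ·S = 179.7758.
(2,1): S=137.4208. Δ = (V_up−V_dn)/(S_up−S_dn) = (94.2368−148.2137)/(175.8986−120.9303) = -0.9820. V = [p*·94.2368 + (1−p*)·148.2137]/1.06 = 116.9095. B = V − Δ·S = 251.8517.
(2,2): S=199.8848. Δ = (V_up−V_dn)/(S_up−S_dn) = (91.4151−94.2368)/(255.8525−175.8986) = -0.0353. V = [p*·91.4151 + (1−p*)·94.2368]/1.06 = 87.7047. B = V − Δ·S = 94.7590.
(1,0): S=107.3600. Δ = (V_up−V_dn)/(S_up−S_dn) = (116.9095−146.6909)/(137.4208−94.4768) = -0.6935. V = [p*·116.9095 + (1−p*)·146.6909]/1.06 = 125.7446. B = V − Δ·S = 200.1981.
(1,1): S=156.1600. Δ = (V_up−V_dn)/(S_up−S_dn) = (87.7047−116.9095)/(199.8848−137.4208) = -0.4675. V = [p*·87.7047 + (1−p*)·116.9095]/1.06 = 97.8937. B = V − Δ·S = 170.9057.
(0,0): S=122.0000. Δ = (V_up−V_dn)/(S_up−S_dn) = (97.8937−125.7446)/(156.1600−107.3600) = -0.5707. V = [p*·97.8937 + (1−p*)·125.7446]/1.06 = 106.8035. B = V − Δ·S = 176.4307.
The time-0 hedge costs 106.8035, which is the no-arbitrage price.

(0,0): Delta=-0.5707 Bond=176.4307
(1,0): Delta=-0.6935 Bond=200.1981
(1,1): Delta=-0.4675 Bond=170.9057
(2,0): Delta=-0.3502 Bond=179.7758
(2,1): Delta=-0.9820 Bond=251.8517
(2,2): Delta=-0.0353 Bond=94.7590
(3,0): Delta=2.3879 Bond=-37.0774
(3,1): Delta=-2.6509 Bond=468.7887
(3,2): Delta=0.4204 Bond=20.2868
(3,3): Delta=-0.4182 Bond=198.4151
V0=106.8035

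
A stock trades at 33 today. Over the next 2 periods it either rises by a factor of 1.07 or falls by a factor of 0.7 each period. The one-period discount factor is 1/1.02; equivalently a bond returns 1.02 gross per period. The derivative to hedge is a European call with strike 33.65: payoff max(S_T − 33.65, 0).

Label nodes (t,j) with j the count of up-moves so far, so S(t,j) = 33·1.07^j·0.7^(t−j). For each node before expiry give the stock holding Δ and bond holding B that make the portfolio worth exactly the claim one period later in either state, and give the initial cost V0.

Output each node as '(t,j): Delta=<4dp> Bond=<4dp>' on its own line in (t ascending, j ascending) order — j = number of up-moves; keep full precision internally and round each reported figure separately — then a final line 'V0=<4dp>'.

Under the risk-neutral measure, an up-move has probability p* = (R−d)/(u−d) = 0.8649 and values discount at R = 1.02.
Payoff layer (t=2): V(2,0)=0.0000, V(2,1)=0.0000, V(2,2)=4.1317
Node (1,0) S=23.1000: V=(p*·0.0000+(1−p*)·0.0000)/1.02=0.0000; Δ=(0.0000−0.0000)/(24.7170−16.1700)=0.0000; B=V−Δ·S=0.0000
Node (1,1) S=35.3100: V=(p*·4.1317+(1−p*)·0.0000)/1.02=3.5033; Δ=(4.1317−0.0000)/(37.7817−24.7170)=0.3162; B=V−Δ·S=-7.6635
Node (0,0) S=33.0000: V=(p*·3.5033+(1−p*)·0.0000)/1.02=2.9705; Δ=(3.5033−0.0000)/(35.3100−23.1000)=0.2869; B=V−Δ·S=-6.4979
The time-0 hedge costs 2.9705, which is the no-arbitrage price.

(0,0): Delta=0.2869 Bond=-6.4979
(1,0): Delta=0.0000 Bond=0.0000
(1,1): Delta=0.3162 Bond=-7.6635
V0=2.9705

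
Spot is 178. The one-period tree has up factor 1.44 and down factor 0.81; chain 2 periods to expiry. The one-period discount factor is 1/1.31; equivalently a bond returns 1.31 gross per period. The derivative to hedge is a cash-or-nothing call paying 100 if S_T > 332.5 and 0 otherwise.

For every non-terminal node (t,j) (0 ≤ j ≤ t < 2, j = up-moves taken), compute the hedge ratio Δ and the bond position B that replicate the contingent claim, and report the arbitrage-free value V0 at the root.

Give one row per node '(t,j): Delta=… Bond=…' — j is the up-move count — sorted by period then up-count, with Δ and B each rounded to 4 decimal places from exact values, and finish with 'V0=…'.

Since d<R<u, set p* = (R−d)/(u−d) = 0.7937; price each node as the discounted p*-expectation of its children.
At expiry t=2: V(2,0)=0.0000, V(2,1)=0.0000, V(2,2)=100.0000
  t=1,j=0: stock 144.1800 → up 207.6192 (V=0.0000), down 116.7858 (V=0.0000). Price 0.0000; hedge Δ=0.0000, bond B=0.0000.
  t=1,j=1: stock 256.3200 → up 369.1008 (V=100.0000), down 207.6192 (V=0.0000). Price 60.5840; hedge Δ=0.6193, bond B=-98.1461.
  t=0,j=0: stock 178.0000 → up 256.3200 (V=60.5840), down 144.1800 (V=0.0000). Price 36.7042; hedge Δ=0.5403, bond B=-59.4609.
The time-0 hedge costs 36.7042, which is the no-arbitrage price.

(0,0): Delta=0.5403 Bond=-59.4609
(1,0): Delta=0.0000 Bond=0.0000
(1,1): Delta=0.6193 Bond=-98.1461
V0=36.7042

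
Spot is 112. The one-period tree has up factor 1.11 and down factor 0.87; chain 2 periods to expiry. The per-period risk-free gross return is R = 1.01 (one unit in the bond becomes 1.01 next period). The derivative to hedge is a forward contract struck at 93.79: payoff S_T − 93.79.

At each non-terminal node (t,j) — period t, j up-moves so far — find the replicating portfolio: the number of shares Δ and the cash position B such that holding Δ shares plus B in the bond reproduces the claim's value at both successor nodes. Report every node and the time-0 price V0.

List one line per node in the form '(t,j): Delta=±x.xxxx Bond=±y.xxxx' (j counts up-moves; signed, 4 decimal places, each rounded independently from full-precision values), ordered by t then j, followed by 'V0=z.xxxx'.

No-arbitrage ⇒ martingale measure with p* = (R−d)/(u−d) = 0.5833.
Terminal values V(2,·): V(2,0)=-9.0172, V(2,1)=14.3684, V(2,2)=44.2052
  t=1,j=0: stock 97.4400 → up 108.1584 (V=14.3684), down 84.7728 (V=-9.0172). Price 4.5786; hedge Δ=1.0000, bond B=-92.8614.
  t=1,j=1: stock 124.3200 → up 137.9952 (V=44.2052), down 108.1584 (V=14.3684). Price 31.4586; hedge Δ=1.0000, bond B=-92.8614.
  t=0,j=0: stock 112.0000 → up 124.3200 (V=31.4586), down 97.4400 (V=4.5786). Price 20.0580; hedge Δ=1.0000, bond B=-91.9420.
Root portfolio cost Δ·112+B reproduces V0=20.0580.

(0,0): Delta=1.0000 Bond=-91.9420
(1,0): Delta=1.0000 Bond=-92.8614
(1,1): Delta=1.0000 Bond=-92.8614
V0=20.0580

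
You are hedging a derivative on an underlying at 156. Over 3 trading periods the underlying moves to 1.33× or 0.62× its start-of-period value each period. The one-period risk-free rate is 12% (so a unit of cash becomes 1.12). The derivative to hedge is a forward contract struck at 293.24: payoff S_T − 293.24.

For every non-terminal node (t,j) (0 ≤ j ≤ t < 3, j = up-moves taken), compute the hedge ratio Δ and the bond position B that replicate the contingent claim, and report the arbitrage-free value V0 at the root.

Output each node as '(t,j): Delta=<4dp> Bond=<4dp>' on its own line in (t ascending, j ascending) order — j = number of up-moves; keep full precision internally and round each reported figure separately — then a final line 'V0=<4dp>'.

Risk-neutral probability p* = (R−d)/(u−d) = (1.12−0.62)/(1.33−0.62) = 0.7042.
Payoff layer (t=3): V(3,0)=-256.0608, V(3,1)=-213.4847, V(3,2)=-122.1520, V(3,3)=73.7714
(2,0): S=59.9664. Δ = (V_up−V_dn)/(S_up−S_dn) = (-213.4847−-256.0608)/(79.7553−37.1792) = 1.0000. V = [p*·-213.4847 + (1−p*)·-256.0608]/1.12 = -201.8550. B = V − Δ·S = -261.8214.
(2,1): S=128.6376. Δ = (V_up−V_dn)/(S_up−S_dn) = (-122.1520−-213.4847)/(171.0880−79.7553) = 1.0000. V = [p*·-122.1520 + (1−p*)·-213.4847]/1.12 = -133.1838. B = V − Δ·S = -261.8214.
(2,2): S=275.9484. Δ = (V_up−V_dn)/(S_up−S_dn) = (73.7714−-122.1520)/(367.0114−171.0880) = 1.0000. V = [p*·73.7714 + (1−p*)·-122.1520]/1.12 = 14.1270. B = V − Δ·S = -261.8214.
(1,0): S=96.7200. Δ = (V_up−V_dn)/(S_up−S_dn) = (-133.1838−-201.8550)/(128.6376−59.9664) = 1.0000. V = [p*·-133.1838 + (1−p*)·-201.8550]/1.12 = -137.0491. B = V − Δ·S = -233.7691.
(1,1): S=207.4800. Δ = (V_up−V_dn)/(S_up−S_dn) = (14.1270−-133.1838)/(275.9484−128.6376) = 1.0000. V = [p*·14.1270 + (1−p*)·-133.1838]/1.12 = -26.2891. B = V − Δ·S = -233.7691.
(0,0): S=156.0000. Δ = (V_up−V_dn)/(S_up−S_dn) = (-26.2891−-137.0491)/(207.4800−96.7200) = 1.0000. V = [p*·-26.2891 + (1−p*)·-137.0491]/1.12 = -52.7224. B = V − Δ·S = -208.7224.
Each (Δ,B) replicates both successor values, so the strategy is self-financing and V0 is arbitrage-free.

(0,0): Delta=1.0000 Bond=-208.7224
(1,0): Delta=1.0000 Bond=-233.7691
(1,1): Delta=1.0000 Bond=-233.7691
(2,0): Delta=1.0000 Bond=-261.8214
(2,1): Delta=1.0000 Bond=-261.8214
(2,2): Delta=1.0000 Bond=-261.8214
V0=-52.7224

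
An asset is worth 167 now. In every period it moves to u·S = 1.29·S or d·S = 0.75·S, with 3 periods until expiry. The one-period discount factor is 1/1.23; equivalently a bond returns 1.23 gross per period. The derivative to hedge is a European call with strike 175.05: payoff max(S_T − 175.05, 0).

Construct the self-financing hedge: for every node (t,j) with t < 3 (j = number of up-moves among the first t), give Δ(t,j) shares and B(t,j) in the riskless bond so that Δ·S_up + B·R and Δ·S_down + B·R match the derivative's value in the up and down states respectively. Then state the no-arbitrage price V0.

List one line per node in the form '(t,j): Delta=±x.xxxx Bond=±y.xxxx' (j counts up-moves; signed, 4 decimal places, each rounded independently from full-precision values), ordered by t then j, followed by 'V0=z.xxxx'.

Risk-neutral probability p* = (R−d)/(u−d) = (1.23−0.75)/(1.29−0.75) = 0.8889.
Terminal values V(3,·): V(3,0)=0.0000, V(3,1)=0.0000, V(3,2)=33.3785, V(3,3)=183.4471
(2,0): S=93.9375. Δ = (V_up−V_dn)/(S_up−S_dn) = (0.0000−0.0000)/(121.1794−70.4531) = 0.0000. V = [p*·0.0000 + (1−p*)·0.0000]/1.23 = 0.0000. B = V − Δ·S = 0.0000.
(2,1): S=161.5725. Δ = (V_up−V_dn)/(S_up−S_dn) = (33.3785−0.0000)/(208.4285−121.1794) = 0.3826. V = [p*·33.3785 + (1−p*)·0.0000]/1.23 = 24.1218. B = V − Δ·S = -37.6903.
(2,2): S=277.9047. Δ = (V_up−V_dn)/(S_up−S_dn) = (183.4471−33.3785)/(358.4971−208.4285) = 1.0000. V = [p*·183.4471 + (1−p*)·33.3785]/1.23 = 135.5876. B = V − Δ·S = -142.3171.
(1,0): S=125.2500. Δ = (V_up−V_dn)/(S_up−S_dn) = (24.1218−0.0000)/(161.5725−93.9375) = 0.3566. V = [p*·24.1218 + (1−p*)·0.0000]/1.23 = 17.4322. B = V − Δ·S = -27.2378.
(1,1): S=215.4300. Δ = (V_up−V_dn)/(S_up−S_dn) = (135.5876−24.1218)/(277.9047−161.5725) = 0.9582. V = [p*·135.5876 + (1−p*)·24.1218]/1.23 = 100.1647. B = V − Δ·S = -106.2536.
(0,0): S=167.0000. Δ = (V_up−V_dn)/(S_up−S_dn) = (100.1647−17.4322)/(215.4300−125.2500) = 0.9174. V = [p*·100.1647 + (1−p*)·17.4322]/1.23 = 73.9611. B = V − Δ·S = -79.2472.
The time-0 hedge costs 73.9611, which is the no-arbitrage price.

(0,0): Delta=0.9174 Bond=-79.2472
(1,0): Delta=0.3566 Bond=-27.2378
(1,1): Delta=0.9582 Bond=-106.2536
(2,0): Delta=0.0000 Bond=0.0000
(2,1): Delta=0.3826 Bond=-37.6903
(2,2): Delta=1.0000 Bond=-142.3171
V0=73.9611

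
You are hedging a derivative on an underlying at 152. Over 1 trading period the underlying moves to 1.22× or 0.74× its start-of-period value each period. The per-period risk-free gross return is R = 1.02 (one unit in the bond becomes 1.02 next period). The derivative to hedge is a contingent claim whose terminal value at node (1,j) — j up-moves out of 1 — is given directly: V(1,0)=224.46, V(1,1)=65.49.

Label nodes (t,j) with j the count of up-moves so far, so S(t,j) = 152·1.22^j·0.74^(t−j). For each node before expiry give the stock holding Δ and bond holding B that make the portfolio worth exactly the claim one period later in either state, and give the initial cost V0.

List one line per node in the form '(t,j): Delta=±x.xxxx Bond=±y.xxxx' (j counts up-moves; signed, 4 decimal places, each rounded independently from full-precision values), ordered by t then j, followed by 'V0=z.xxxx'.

(0,0): Delta=-2.1789 Bond=460.3321
V0=129.1446

Under the risk-neutral measure, an up-move has probability p* = (R−d)/(u−d) = 0.5833 and values discount at R = 1.02.
Terminal payoffs: V(1,0)=224.4600, V(1,1)=65.4900
Node (0,0) S=152.0000: V=(p*·65.4900+(1−p*)·224.4600)/1.02=129.1446; Δ=(65.4900−224.4600)/(185.4400−112.4800)=-2.1789; B=V−Δ·S=460.3321
Each (Δ,B) replicates both successor values, so the strategy is self-financing and V0 is arbitrage-free.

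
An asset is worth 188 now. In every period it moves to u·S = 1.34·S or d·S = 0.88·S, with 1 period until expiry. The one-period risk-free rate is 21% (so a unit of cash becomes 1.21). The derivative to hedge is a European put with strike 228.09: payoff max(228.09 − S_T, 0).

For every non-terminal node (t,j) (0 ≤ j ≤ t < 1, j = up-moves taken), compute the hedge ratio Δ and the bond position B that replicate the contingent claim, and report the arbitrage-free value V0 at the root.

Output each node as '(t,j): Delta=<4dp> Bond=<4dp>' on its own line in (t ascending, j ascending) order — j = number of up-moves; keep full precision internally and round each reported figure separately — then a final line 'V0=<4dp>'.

Under the risk-neutral measure, an up-move has probability p* = (R−d)/(u−d) = 0.7174 and values discount at R = 1.21.
Terminal values V(1,·): V(1,0)=62.6500, V(1,1)=0.0000
Node (0,0) S=188.0000: V=(p*·0.0000+(1−p*)·62.6500)/1.21=14.6326; Δ=(0.0000−62.6500)/(251.9200−165.4400)=-0.7244; B=V−Δ·S=150.8282
Each (Δ,B) replicates both successor values, so the strategy is self-financing and V0 is arbitrage-free.

(0,0): Delta=-0.7244 Bond=150.8282
V0=14.6326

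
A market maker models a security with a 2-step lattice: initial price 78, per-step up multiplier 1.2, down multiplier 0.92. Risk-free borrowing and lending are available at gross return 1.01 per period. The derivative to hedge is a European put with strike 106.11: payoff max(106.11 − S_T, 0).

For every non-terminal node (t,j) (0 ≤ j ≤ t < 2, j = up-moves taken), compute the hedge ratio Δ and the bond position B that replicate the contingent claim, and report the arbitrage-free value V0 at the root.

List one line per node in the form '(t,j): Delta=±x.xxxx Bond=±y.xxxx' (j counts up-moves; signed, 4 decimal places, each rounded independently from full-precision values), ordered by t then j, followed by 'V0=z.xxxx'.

Since d<R<u, set p* = (R−d)/(u−d) = 0.3214; price each node as the discounted p*-expectation of its children.
Terminal payoffs: V(2,0)=40.0908, V(2,1)=19.9980, V(2,2)=0.0000
Node (1,0) S=71.7600: V=(p*·19.9980+(1−p*)·40.0908)/1.01=33.2994; Δ=(19.9980−40.0908)/(86.1120−66.0192)=-1.0000; B=V−Δ·S=105.0594
Node (1,1) S=93.6000: V=(p*·0.0000+(1−p*)·19.9980)/1.01=13.4357; Δ=(0.0000−19.9980)/(112.3200−86.1120)=-0.7630; B=V−Δ·S=84.8571
Node (0,0) S=78.0000: V=(p*·13.4357+(1−p*)·33.2994)/1.01=26.6482; Δ=(13.4357−33.2994)/(93.6000−71.7600)=-0.9095; B=V−Δ·S=97.5899
Self-financing check: at every node Δ·S+B equals the discounted successor values.

(0,0): Delta=-0.9095 Bond=97.5899
(1,0): Delta=-1.0000 Bond=105.0594
(1,1): Delta=-0.7630 Bond=84.8571
V0=26.6482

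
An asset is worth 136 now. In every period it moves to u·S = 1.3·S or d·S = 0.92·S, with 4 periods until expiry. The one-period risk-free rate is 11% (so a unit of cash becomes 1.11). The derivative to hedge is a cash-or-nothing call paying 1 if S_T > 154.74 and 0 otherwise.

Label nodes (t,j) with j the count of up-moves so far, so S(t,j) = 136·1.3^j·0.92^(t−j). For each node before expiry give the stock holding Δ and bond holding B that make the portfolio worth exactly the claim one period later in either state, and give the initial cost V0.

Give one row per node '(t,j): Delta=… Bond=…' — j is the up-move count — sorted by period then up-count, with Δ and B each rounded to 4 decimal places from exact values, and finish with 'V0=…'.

The replicating-portfolio and risk-neutral prices coincide; use p* = (1.11−0.92)/(1.3−0.92) = 0.5000 for the latter.
Terminal payoffs: V(4,0)=0.0000, V(4,1)=0.0000, V(4,2)=1.0000, V(4,3)=1.0000, V(4,4)=1.0000
Node (3,0) S=105.9016: V=(p*·0.0000+(1−p*)·0.0000)/1.11=0.0000; Δ=(0.0000−0.0000)/(137.6720−97.4294)=0.0000; B=V−Δ·S=0.0000
Node (3,1) S=149.6435: V=(p*·1.0000+(1−p*)·0.0000)/1.11=0.4505; Δ=(1.0000−0.0000)/(194.5366−137.6720)=0.0176; B=V−Δ·S=-2.1811
Node (3,2) S=211.4528: V=(p*·1.0000+(1−p*)·1.0000)/1.11=0.9009; Δ=(1.0000−1.0000)/(274.8886−194.5366)=0.0000; B=V−Δ·S=0.9009
Node (3,3) S=298.7920: V=(p*·1.0000+(1−p*)·1.0000)/1.11=0.9009; Δ=(1.0000−1.0000)/(388.4296−274.8886)=0.0000; B=V−Δ·S=0.9009
Node (2,0) S=115.1104: V=(p*·0.4505+(1−p*)·0.0000)/1.11=0.2029; Δ=(0.4505−0.0000)/(149.6435−105.9016)=0.0103; B=V−Δ·S=-0.9825
Node (2,1) S=162.6560: V=(p*·0.9009+(1−p*)·0.4505)/1.11=0.6087; Δ=(0.9009−0.4505)/(211.4528−149.6435)=0.0073; B=V−Δ·S=-0.5767
Node (2,2) S=229.8400: V=(p*·0.9009+(1−p*)·0.9009)/1.11=0.8116; Δ=(0.9009−0.9009)/(298.7920−211.4528)=0.0000; B=V−Δ·S=0.8116
Node (1,0) S=125.1200: V=(p*·0.6087+(1−p*)·0.2029)/1.11=0.3656; Δ=(0.6087−0.2029)/(162.6560−115.1104)=0.0085; B=V−Δ·S=-0.7023
Node (1,1) S=176.8000: V=(p*·0.8116+(1−p*)·0.6087)/1.11=0.6398; Δ=(0.8116−0.6087)/(229.8400−162.6560)=0.0030; B=V−Δ·S=0.1058
Node (0,0) S=136.0000: V=(p*·0.6398+(1−p*)·0.3656)/1.11=0.4529; Δ=(0.6398−0.3656)/(176.8000−125.1200)=0.0053; B=V−Δ·S=-0.2687
Self-financing check: at every node Δ·S+B equals the discounted successor values.

(0,0): Delta=0.0053 Bond=-0.2687
(1,0): Delta=0.0085 Bond=-0.7023
(1,1): Delta=0.0030 Bond=0.1058
(2,0): Delta=0.0103 Bond=-0.9825
(2,1): Delta=0.0073 Bond=-0.5767
(2,2): Delta=0.0000 Bond=0.8116
(3,0): Delta=0.0000 Bond=0.0000
(3,1): Delta=0.0176 Bond=-2.1811
(3,2): Delta=0.0000 Bond=0.9009
(3,3): Delta=0.0000 Bond=0.9009
V0=0.4529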